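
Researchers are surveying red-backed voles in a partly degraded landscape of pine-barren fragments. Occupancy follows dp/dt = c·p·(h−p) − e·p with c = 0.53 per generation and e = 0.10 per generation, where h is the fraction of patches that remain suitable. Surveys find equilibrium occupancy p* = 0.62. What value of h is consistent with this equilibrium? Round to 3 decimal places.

0.809

At equilibrium c(h−p*) = e, so h = p* + e/c.
h = 0.62 + 0.10/0.53 = 0.62 + 0.1887 = 0.8087.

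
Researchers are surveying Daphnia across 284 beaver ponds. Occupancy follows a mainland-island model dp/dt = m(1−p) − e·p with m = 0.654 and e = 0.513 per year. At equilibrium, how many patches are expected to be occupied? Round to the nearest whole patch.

p* = m/(m+e) = 0.654/1.1670 = 0.5604.
Expected occupied patches = N × p* = 284 × 0.5604 = 159.16 ≈ 159.

159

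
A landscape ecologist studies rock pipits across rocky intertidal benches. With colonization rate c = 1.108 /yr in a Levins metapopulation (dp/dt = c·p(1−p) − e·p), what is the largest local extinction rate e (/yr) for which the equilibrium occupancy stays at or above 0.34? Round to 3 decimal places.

1 − e/c ≥ 0.34 ⇒ e ≤ c(1 − 0.34) = 1.108 × 0.6600.
e_max = 0.7313.

0.731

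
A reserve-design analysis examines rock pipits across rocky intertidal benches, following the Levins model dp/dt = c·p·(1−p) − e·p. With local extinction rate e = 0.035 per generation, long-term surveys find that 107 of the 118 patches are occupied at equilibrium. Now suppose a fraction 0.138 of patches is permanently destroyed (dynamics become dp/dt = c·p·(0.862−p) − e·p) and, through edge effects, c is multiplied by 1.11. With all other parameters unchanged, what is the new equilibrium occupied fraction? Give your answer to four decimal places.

0.7780

Observed p* = 107/118 = 0.90678.
Balance c(1−p*) = e gives c = e/(1 − 0.90678) = 0.035/0.09322 = 0.37546.
New p* = 0.862 − e/c = 0.862 − 0.03500/0.41676 = 0.77802.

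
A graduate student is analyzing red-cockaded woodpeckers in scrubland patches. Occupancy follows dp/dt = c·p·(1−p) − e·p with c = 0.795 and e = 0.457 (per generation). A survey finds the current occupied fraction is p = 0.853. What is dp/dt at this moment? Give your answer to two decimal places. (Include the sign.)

Colonization term: c·p·(1−p) = 0.795×0.853×0.1470 = 0.09969.
Extinction term: e·p = 0.38982.
dp/dt = 0.09969 − 0.38982 = -0.29014.

-0.29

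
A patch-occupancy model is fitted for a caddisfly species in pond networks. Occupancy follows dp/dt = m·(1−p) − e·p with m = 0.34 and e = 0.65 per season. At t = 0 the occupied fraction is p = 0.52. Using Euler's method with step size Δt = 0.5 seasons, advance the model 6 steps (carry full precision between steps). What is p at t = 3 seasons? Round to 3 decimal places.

0.346

Update rule: p ← p + [m·(1−p) − e·p]·Δt with Δt = 0.5.
step 1: Δp = -0.08740, p = 0.43260
step 2: Δp = -0.04414, p = 0.38846
step 3: Δp = -0.02229, p = 0.36617
step 4: Δp = -0.01126, p = 0.35492
step 5: Δp = -0.00568, p = 0.34923
step 6: Δp = -0.00287, p = 0.34636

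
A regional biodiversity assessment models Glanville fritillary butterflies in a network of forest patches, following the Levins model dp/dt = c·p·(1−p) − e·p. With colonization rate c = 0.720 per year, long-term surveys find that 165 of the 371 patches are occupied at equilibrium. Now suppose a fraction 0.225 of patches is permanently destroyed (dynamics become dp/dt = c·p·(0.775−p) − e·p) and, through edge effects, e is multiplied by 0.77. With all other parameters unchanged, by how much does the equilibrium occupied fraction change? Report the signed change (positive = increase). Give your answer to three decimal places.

Observed p* = 165/371 = 0.44474.
Balance c(1−p*) = e gives e = 0.720×(1 − 0.44474) = 0.39979.
New p* = 0.775 − e/c = 0.775 − 0.30784/0.72000 = 0.34744.
Δp* = 0.34744 − 0.44474 = -0.09730.

-0.097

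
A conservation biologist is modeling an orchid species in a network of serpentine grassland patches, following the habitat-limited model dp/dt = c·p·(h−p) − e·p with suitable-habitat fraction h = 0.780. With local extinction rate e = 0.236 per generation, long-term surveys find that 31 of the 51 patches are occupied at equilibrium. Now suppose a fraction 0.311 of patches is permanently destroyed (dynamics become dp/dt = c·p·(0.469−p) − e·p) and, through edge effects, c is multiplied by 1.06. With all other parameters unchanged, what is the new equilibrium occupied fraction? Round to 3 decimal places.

Observed p* = 31/51 = 0.60784.
Balance c(h−p*) = e gives c = e/(0.78 − 0.60784) = 0.236/0.17216 = 1.37082.
New p* = 0.469 − e/c = 0.469 − 0.23600/1.45307 = 0.30659.

0.307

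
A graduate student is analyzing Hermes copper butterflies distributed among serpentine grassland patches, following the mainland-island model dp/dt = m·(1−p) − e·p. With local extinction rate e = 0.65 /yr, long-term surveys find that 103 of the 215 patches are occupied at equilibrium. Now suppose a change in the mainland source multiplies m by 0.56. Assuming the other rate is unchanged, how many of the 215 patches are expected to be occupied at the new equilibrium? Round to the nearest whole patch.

73

Observed p* = 103/215 = 0.47907.
Balance m(1−p*) = e·p* gives m = e·p*/(1−p*) = 0.65×0.47907/0.52093 = 0.59777.
New p* = m/(m+e) = 0.33475/(0.33475+0.65000) = 0.33993.
Expected occupied = 215 × 0.33993 = 73.08 ≈ 73.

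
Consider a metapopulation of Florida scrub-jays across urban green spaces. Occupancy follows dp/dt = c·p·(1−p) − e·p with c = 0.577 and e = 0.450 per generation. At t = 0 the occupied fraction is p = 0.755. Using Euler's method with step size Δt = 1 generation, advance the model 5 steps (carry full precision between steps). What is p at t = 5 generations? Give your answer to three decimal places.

Update rule: p ← p + [c·p·(1−p) − e·p]·Δt with Δt = 1.
p: 0.75500 → 0.52198  (Δp = -0.23302)
p: 0.52198 → 0.43106  (Δp = -0.09092)
p: 0.43106 → 0.37859  (Δp = -0.05247)
p: 0.37859 → 0.34397  (Δp = -0.03462)
p: 0.34397 → 0.31939  (Δp = -0.02458)

0.319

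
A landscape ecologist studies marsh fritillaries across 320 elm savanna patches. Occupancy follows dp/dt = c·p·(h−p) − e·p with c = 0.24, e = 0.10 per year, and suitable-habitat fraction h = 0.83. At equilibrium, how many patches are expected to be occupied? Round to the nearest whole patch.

p* = h − e/c = 0.83 − 0.4167 = 0.4133.
Expected occupied patches = N × p* = 320 × 0.4133 = 132.27 ≈ 132.

132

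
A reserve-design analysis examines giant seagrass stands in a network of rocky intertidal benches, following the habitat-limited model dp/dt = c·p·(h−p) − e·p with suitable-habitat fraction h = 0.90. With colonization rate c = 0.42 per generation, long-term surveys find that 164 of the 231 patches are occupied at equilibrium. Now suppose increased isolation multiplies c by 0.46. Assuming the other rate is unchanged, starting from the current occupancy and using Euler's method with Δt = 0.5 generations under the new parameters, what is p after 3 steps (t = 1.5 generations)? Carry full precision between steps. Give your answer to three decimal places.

Observed p* = 164/231 = 0.70996.
Balance c(h−p*) = e gives e = 0.42×(0.9 − 0.70996) = 0.07982.
Starting from p₀ = 0.70996; update p ← p + (dp/dt)·Δt with the new parameters.
  1  |  dp/dt·Δt = -0.015300  |  p_1 = 0.694656
  2  |  dp/dt·Δt = -0.013944  |  p_2 = 0.680713
  3  |  dp/dt·Δt = -0.012747  |  p_3 = 0.667966

0.668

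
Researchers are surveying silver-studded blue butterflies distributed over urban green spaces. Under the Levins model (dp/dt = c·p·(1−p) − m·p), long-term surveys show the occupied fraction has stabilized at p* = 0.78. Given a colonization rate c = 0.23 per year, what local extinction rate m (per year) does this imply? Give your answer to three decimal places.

0.051

At equilibrium c(1−p*) = m.
m = 0.23 × (1 − 0.78) = 0.23 × 0.2200 = 0.0506.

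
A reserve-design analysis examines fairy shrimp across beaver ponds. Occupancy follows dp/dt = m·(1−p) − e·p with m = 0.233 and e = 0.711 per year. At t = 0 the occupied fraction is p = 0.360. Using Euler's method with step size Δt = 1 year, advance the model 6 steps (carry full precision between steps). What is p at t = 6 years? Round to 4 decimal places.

Update rule: p ← p + [m·(1−p) − e·p]·Δt with Δt = 1.
  1  |  dp/dt·Δt = -0.106840  |  p_1 = 0.253160
  2  |  dp/dt·Δt = -0.005983  |  p_2 = 0.247177
  3  |  dp/dt·Δt = -0.000335  |  p_3 = 0.246842
  4  |  dp/dt·Δt = -0.000019  |  p_4 = 0.246823
  5  |  dp/dt·Δt = -0.000001  |  p_5 = 0.246822
  6  |  dp/dt·Δt = -0.000000  |  p_6 = 0.246822

0.2468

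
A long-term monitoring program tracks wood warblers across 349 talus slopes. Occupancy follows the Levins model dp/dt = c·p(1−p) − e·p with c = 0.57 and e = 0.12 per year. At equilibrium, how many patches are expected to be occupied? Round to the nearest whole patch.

p* = 1 − e/c = 1 − 0.12/0.57 = 0.7895.
Expected occupied patches = N × p* = 349 × 0.7895 = 275.53 ≈ 276.

276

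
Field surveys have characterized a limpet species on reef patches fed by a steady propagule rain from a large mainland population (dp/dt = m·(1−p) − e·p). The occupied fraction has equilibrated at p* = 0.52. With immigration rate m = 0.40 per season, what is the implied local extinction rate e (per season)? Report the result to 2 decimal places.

0.37

At equilibrium m(1−p*) = e·p*, so e = m(1−p*)/p*.
e = 0.40 × 0.4800 / 0.52 = 0.3692.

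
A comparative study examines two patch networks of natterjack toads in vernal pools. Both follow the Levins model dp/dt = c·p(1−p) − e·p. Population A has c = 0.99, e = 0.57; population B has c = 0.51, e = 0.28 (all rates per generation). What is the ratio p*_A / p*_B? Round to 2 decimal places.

A: p*_A = 1 − 0.57/0.99 = 0.4242.
B: p*_B = 1 − 0.28/0.51 = 0.4510.
p*_A / p*_B = 0.4242/0.4510 = 0.9407.

0.94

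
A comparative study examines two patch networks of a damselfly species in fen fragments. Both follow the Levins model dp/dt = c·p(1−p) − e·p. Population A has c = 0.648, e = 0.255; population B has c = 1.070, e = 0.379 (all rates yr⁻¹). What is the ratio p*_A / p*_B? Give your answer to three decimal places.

A: p*_A = 1 − 0.255/0.648 = 0.6065.
B: p*_B = 1 − 0.379/1.070 = 0.6458.
p*_A / p*_B = 0.6065/0.6458 = 0.9391.

0.939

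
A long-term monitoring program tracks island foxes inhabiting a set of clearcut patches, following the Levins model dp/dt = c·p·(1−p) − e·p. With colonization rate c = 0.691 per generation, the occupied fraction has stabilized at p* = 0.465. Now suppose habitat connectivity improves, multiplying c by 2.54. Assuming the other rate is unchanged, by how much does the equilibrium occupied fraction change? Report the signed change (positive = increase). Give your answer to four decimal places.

Balance c(1−p*) = e gives e = 0.691×(1 − 0.46500) = 0.36968.
New p* = 1 − e/c = 1 − 0.36968/1.75514 = 0.78937.
Δp* = 0.78937 − 0.46500 = +0.32437.

0.3244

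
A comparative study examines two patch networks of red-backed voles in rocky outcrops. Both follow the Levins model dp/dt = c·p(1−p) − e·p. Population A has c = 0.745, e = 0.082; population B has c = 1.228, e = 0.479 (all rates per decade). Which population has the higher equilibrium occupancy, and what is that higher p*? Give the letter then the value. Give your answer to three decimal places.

A: p*_A = 1 − 0.082/0.745 = 0.8899.
B: p*_B = 1 − 0.479/1.228 = 0.6099.
A is higher at 0.8899.

A, 0.890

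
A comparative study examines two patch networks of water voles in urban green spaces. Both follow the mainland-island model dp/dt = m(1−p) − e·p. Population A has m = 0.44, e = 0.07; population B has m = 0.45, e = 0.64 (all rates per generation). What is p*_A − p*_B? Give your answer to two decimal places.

0.45

A: p*_A = m/(m+e) = 0.44/0.5100 = 0.8627.
B: p*_B = 0.45/1.0900 = 0.4128.
p*_A − p*_B = 0.8627 − 0.4128 = 0.4499.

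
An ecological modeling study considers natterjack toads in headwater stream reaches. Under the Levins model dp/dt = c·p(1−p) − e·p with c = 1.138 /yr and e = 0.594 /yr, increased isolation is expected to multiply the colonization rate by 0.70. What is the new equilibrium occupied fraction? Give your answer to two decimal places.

Before: p* = 1 − 0.594/1.138 = 0.4780.
After the change, c = 0.7966, e = 0.594, so p* = 1 − 0.594/0.7966 = 0.2543.

0.25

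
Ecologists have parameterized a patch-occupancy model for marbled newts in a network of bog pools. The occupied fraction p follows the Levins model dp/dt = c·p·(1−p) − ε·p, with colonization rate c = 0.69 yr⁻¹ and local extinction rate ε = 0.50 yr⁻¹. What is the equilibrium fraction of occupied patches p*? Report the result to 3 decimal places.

0.275

At equilibrium, colonization balances extinction: c·p*·(1−p*) = ε·p*.
So p* = 1 − ε/c = 1 − 0.50/0.69 = 1 − 0.7246 = 0.2754.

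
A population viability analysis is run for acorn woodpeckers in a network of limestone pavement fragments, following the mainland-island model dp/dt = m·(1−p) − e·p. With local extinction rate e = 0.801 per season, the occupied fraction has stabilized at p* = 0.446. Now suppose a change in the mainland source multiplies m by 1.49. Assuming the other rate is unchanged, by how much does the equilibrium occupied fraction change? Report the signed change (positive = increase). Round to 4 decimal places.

Balance m(1−p*) = e·p* gives m = e·p*/(1−p*) = 0.801×0.44600/0.55400 = 0.64485.
New p* = m/(m+e) = 0.96083/(0.96083+0.80100) = 0.54536.
Δp* = 0.54536 − 0.44600 = +0.09936.

0.0994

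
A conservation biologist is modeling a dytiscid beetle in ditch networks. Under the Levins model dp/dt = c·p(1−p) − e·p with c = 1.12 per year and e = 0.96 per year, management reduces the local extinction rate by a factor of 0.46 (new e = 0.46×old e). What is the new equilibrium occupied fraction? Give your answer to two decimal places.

0.61

Before: p* = 1 − 0.96/1.12 = 0.1429.
After the change, c = 1.12, e = 0.4416, so p* = 1 − 0.4416/1.12 = 0.6057.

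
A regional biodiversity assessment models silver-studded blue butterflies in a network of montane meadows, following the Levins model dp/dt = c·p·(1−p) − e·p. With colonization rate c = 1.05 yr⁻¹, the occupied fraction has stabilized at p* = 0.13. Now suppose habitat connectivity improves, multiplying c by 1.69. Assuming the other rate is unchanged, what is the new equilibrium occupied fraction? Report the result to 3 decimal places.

0.485

Balance c(1−p*) = e gives e = 1.05×(1 − 0.13000) = 0.91350.
New p* = 1 − e/c = 1 − 0.91350/1.77450 = 0.48521.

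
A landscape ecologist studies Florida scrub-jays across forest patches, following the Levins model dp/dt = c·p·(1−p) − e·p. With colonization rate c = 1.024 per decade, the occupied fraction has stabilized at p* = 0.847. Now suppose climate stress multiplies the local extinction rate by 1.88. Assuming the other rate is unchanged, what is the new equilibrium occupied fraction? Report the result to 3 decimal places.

Balance c(1−p*) = e gives e = 1.024×(1 − 0.84700) = 0.15667.
New p* = 1 − e/c = 1 − 0.29454/1.02400 = 0.71236.

0.712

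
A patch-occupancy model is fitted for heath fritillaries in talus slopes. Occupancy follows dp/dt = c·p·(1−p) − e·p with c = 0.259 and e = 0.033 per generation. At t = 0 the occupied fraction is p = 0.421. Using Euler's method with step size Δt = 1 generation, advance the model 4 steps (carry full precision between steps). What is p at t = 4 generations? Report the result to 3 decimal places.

0.612

Update rule: p ← p + [c·p·(1−p) − e·p]·Δt with Δt = 1.
p: 0.42100 → 0.47024  (Δp = +0.04924)
p: 0.47024 → 0.51924  (Δp = +0.04900)
p: 0.51924 → 0.56676  (Δp = +0.04752)
p: 0.56676 → 0.61165  (Δp = +0.04489)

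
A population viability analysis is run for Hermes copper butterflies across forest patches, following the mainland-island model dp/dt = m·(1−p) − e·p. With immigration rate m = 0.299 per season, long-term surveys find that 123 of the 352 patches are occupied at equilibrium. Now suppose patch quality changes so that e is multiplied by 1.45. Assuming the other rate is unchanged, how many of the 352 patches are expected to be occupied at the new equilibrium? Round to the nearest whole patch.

Observed p* = 123/352 = 0.34943.
Balance m(1−p*) = e·p* gives e = m(1−p*)/p* = 0.299×0.65057/0.34943 = 0.55668.
New p* = m/(m+e) = 0.29900/(0.29900+0.80719) = 0.27030.
Expected occupied = 352 × 0.27030 = 95.15 ≈ 95.

95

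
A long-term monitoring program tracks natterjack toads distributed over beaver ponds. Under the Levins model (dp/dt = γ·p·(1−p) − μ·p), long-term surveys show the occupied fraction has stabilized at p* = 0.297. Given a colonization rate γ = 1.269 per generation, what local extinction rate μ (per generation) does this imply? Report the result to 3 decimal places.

At equilibrium γ(1−p*) = μ.
μ = 1.269 × (1 − 0.297) = 1.269 × 0.7030 = 0.8921.

0.892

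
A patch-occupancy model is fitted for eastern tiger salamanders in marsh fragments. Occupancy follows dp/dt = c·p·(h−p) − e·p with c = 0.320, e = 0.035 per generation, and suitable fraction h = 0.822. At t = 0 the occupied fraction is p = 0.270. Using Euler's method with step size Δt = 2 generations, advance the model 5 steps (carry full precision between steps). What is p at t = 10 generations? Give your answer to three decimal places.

0.624

Update rule: p ← p + [c·p·(h−p) − e·p]·Δt with Δt = 2.
  1  |  dp/dt·Δt = +0.076486  |  p_1 = 0.346486
  2  |  dp/dt·Δt = +0.081192  |  p_2 = 0.427677
  3  |  dp/dt·Δt = +0.077994  |  p_3 = 0.505671
  4  |  dp/dt·Δt = +0.066976  |  p_4 = 0.572648
  5  |  dp/dt·Δt = +0.051301  |  p_5 = 0.623949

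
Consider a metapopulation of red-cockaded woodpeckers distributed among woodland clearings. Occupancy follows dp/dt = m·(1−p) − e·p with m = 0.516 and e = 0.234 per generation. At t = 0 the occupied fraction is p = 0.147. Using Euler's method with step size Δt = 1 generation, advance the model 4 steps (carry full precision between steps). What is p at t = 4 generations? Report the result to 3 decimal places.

0.686

Update rule: p ← p + [m·(1−p) − e·p]·Δt with Δt = 1.
t = 1: p = 0.14700 + (+0.40575) = 0.55275
t = 2: p = 0.55275 + (+0.10144) = 0.65419
t = 3: p = 0.65419 + (+0.02536) = 0.67955
t = 4: p = 0.67955 + (+0.00634) = 0.68589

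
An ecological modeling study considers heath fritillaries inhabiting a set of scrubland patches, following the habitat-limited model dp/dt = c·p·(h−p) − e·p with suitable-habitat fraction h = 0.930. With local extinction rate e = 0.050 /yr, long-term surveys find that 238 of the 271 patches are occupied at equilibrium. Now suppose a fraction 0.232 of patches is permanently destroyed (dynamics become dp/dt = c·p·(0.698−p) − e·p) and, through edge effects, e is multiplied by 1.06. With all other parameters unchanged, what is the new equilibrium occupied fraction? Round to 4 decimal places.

0.6431

Observed p* = 238/271 = 0.87823.
Balance c(h−p*) = e gives c = e/(0.93 − 0.87823) = 0.050/0.05177 = 0.96581.
New p* = 0.698 − e/c = 0.698 − 0.05300/0.96581 = 0.64312.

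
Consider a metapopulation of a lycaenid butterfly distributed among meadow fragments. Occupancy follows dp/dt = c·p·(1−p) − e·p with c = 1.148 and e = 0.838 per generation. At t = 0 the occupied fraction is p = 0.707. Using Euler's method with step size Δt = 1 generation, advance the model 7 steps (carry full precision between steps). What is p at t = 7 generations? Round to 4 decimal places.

0.2762

Update rule: p ← p + [c·p·(1−p) − e·p]·Δt with Δt = 1.
  1  |  dp/dt·Δt = -0.354657  |  p_1 = 0.352343
  2  |  dp/dt·Δt = -0.033293  |  p_2 = 0.319050
  3  |  dp/dt·Δt = -0.017953  |  p_3 = 0.301097
  4  |  dp/dt·Δt = -0.010737  |  p_4 = 0.290360
  5  |  dp/dt·Δt = -0.006775  |  p_5 = 0.283585
  6  |  dp/dt·Δt = -0.004411  |  p_6 = 0.279174
  7  |  dp/dt·Δt = -0.002929  |  p_7 = 0.276245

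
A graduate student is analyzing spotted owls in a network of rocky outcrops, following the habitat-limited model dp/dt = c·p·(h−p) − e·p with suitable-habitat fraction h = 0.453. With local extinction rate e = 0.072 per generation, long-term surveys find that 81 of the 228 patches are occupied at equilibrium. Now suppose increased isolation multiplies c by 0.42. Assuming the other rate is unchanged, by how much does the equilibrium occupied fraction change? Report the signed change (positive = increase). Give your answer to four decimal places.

Observed p* = 81/228 = 0.35526.
Balance c(h−p*) = e gives c = e/(0.453 − 0.35526) = 0.072/0.09774 = 0.73665.
New p* = 0.453 − e/c = 0.453 − 0.07200/0.30939 = 0.22028.
Δp* = 0.22028 − 0.35526 = -0.13498.

-0.1350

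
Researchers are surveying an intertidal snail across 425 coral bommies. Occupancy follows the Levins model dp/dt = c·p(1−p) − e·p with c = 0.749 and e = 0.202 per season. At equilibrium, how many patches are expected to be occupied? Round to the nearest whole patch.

310

p* = 1 − e/c = 1 − 0.202/0.749 = 0.7303.
Expected occupied patches = N × p* = 425 × 0.7303 = 310.38 ≈ 310.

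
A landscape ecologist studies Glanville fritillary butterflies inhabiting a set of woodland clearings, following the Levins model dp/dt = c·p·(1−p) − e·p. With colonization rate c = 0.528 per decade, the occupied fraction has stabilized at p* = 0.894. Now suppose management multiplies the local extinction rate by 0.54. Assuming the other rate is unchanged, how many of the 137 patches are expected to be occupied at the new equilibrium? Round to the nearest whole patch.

Balance c(1−p*) = e gives e = 0.528×(1 − 0.89400) = 0.05597.
New p* = 1 − e/c = 1 − 0.03022/0.52800 = 0.94277.
Expected occupied = 137 × 0.94277 = 129.16 ≈ 129.

129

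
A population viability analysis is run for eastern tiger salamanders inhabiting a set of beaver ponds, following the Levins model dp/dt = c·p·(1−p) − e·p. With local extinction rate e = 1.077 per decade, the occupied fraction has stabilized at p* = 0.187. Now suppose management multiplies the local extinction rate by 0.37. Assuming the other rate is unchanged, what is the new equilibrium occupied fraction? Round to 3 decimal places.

0.699

Balance c(1−p*) = e gives c = e/(1 − 0.18700) = 1.077/0.81300 = 1.32472.
New p* = 1 − e/c = 1 − 0.39849/1.32472 = 0.69919.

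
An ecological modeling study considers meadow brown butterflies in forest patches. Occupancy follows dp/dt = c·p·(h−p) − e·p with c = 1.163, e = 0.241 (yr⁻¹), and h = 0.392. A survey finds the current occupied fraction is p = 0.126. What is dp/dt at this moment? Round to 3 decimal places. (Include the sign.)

Colonization term: c·p·(h−p) = 1.163×0.126×0.2660 = 0.03898.
Extinction term: e·p = 0.03037.
dp/dt = 0.03898 − 0.03037 = 0.00861.

0.009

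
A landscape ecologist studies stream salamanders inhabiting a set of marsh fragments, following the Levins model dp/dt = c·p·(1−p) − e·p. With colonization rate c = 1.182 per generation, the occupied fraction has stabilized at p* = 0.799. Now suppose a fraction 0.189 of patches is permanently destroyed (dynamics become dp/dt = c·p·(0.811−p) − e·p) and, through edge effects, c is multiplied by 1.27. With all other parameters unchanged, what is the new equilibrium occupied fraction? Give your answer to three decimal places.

Balance c(1−p*) = e gives e = 1.182×(1 − 0.79900) = 0.23758.
New p* = 0.811 − e/c = 0.811 − 0.23758/1.50114 = 0.65273.

0.653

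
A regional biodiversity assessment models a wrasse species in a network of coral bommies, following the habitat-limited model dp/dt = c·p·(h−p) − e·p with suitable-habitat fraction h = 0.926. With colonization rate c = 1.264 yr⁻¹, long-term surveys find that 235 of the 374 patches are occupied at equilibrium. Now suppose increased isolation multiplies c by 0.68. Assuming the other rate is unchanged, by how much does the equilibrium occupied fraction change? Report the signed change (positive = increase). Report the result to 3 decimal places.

Observed p* = 235/374 = 0.62834.
Balance c(h−p*) = e gives e = 1.264×(0.926 − 0.62834) = 0.37624.
New p* = 0.926 − e/c = 0.926 − 0.37624/0.85952 = 0.48827.
Δp* = 0.48827 − 0.62834 = -0.14007.

-0.140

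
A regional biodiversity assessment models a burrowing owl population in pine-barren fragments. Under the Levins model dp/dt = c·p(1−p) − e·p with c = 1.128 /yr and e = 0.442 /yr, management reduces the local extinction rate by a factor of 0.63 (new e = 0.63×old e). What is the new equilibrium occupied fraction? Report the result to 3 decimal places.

Before: p* = 1 − 0.442/1.128 = 0.6082.
After the change, c = 1.128, e = 0.27846, so p* = 1 − 0.27846/1.128 = 0.7531.

0.753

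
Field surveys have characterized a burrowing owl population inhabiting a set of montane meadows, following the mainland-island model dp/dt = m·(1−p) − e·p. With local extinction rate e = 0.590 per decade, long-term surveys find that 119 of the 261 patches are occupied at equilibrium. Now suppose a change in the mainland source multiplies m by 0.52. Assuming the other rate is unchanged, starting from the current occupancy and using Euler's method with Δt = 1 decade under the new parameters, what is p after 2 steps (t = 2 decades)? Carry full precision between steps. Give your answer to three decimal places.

Observed p* = 119/261 = 0.45594.
Balance m(1−p*) = e·p* gives m = e·p*/(1−p*) = 0.590×0.45594/0.54406 = 0.49444.
Starting from p₀ = 0.45594; update p ← p + (dp/dt)·Δt with the new parameters.
  1  |  dp/dt·Δt = -0.129122  |  p_1 = 0.326817
  2  |  dp/dt·Δt = -0.019742  |  p_2 = 0.307075

0.307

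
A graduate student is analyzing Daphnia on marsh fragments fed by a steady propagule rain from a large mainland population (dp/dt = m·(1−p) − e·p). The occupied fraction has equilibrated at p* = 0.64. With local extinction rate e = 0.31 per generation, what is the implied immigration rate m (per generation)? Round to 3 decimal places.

At equilibrium m(1−p*) = e·p*, so m = e·p*/(1−p*).
m = 0.31 × 0.64 / 0.3600 = 0.1984/0.3600 = 0.5511.

0.551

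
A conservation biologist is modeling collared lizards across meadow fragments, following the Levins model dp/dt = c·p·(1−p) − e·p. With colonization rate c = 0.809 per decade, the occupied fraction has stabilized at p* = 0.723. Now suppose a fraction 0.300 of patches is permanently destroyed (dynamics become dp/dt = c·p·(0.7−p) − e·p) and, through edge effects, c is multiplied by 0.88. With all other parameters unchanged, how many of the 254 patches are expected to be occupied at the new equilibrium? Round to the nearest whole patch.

Balance c(1−p*) = e gives e = 0.809×(1 − 0.72300) = 0.22409.
New p* = 0.7 − e/c = 0.7 − 0.22409/0.71192 = 0.38523.
Expected occupied = 254 × 0.38523 = 97.85 ≈ 98.

98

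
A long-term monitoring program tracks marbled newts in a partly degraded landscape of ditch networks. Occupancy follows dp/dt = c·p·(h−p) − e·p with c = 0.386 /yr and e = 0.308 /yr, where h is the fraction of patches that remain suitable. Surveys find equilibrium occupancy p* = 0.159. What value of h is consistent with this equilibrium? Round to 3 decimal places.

At equilibrium c(h−p*) = e, so h = p* + e/c.
h = 0.159 + 0.308/0.386 = 0.159 + 0.7979 = 0.9569.

0.957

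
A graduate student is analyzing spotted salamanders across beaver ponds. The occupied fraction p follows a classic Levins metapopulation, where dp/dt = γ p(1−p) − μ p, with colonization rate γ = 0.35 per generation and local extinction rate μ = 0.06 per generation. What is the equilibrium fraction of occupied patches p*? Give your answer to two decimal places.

0.83

At equilibrium, colonization balances extinction: γ·p*·(1−p*) = μ·p*.
So p* = 1 − μ/γ = 1 − 0.06/0.35 = 1 − 0.1714 = 0.8286.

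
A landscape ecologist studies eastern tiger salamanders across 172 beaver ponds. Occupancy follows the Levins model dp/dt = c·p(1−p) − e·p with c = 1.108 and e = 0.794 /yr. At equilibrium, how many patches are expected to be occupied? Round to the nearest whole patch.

49

p* = 1 − e/c = 1 − 0.794/1.108 = 0.2834.
Expected occupied patches = N × p* = 172 × 0.2834 = 48.74 ≈ 49.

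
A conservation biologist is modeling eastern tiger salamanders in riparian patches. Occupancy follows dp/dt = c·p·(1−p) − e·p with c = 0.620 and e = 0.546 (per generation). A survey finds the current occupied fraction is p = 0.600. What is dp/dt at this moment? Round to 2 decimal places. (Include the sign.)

-0.18

Colonization term: c·p·(1−p) = 0.620×0.600×0.4000 = 0.14880.
Extinction term: e·p = 0.32760.
dp/dt = 0.14880 − 0.32760 = -0.17880.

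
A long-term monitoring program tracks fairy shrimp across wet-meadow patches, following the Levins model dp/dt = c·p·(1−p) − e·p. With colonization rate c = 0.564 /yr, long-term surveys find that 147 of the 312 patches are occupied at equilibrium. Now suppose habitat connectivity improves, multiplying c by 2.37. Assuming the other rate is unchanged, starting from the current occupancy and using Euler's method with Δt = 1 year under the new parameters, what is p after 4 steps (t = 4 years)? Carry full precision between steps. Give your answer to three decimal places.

Observed p* = 147/312 = 0.47115.
Balance c(1−p*) = e gives e = 0.564×(1 − 0.47115) = 0.29827.
Starting from p₀ = 0.47115; update p ← p + (dp/dt)·Δt with the new parameters.
  1  |  dp/dt·Δt = +0.192527  |  p_1 = 0.663681
  2  |  dp/dt·Δt = +0.100403  |  p_2 = 0.764084
  3  |  dp/dt·Δt = +0.013047  |  p_3 = 0.777131
  4  |  dp/dt·Δt = -0.000283  |  p_4 = 0.776848

0.777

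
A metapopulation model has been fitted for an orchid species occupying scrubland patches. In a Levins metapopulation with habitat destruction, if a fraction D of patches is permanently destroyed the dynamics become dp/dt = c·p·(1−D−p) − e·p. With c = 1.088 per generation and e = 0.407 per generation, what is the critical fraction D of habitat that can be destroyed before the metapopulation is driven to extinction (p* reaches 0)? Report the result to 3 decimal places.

The nontrivial equilibrium is p* = (1−D) − e/c; extinction occurs when this hits zero.
So D_crit = 1 − e/c = 1 − 0.407/1.088 = 1 − 0.3741 = 0.6259.
Note this equals the original equilibrium occupancy — the Levins extinction-debt result.

0.626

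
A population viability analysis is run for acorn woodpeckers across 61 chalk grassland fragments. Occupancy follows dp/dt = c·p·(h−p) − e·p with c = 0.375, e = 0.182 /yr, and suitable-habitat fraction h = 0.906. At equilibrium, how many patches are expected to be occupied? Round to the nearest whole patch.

26

p* = h − e/c = 0.906 − 0.4853 = 0.4207.
Expected occupied patches = N × p* = 61 × 0.4207 = 25.66 ≈ 26.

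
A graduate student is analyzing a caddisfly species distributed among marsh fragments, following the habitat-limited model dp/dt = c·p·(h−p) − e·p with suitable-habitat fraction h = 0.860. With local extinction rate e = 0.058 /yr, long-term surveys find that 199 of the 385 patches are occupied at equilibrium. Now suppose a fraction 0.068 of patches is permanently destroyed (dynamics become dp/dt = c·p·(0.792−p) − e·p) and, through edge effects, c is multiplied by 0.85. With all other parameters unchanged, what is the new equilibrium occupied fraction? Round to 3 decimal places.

Observed p* = 199/385 = 0.51688.
Balance c(h−p*) = e gives c = e/(0.86 − 0.51688) = 0.058/0.34312 = 0.16904.
New p* = 0.792 − e/c = 0.792 − 0.05800/0.14368 = 0.38833.

0.388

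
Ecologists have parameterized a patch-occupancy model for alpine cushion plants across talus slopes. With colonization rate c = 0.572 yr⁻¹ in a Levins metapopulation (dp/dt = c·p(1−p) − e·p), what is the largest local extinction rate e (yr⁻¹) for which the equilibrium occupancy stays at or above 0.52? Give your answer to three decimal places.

1 − e/c ≥ 0.52 ⇒ e ≤ c(1 − 0.52) = 0.572 × 0.4800.
e_max = 0.2746.

0.275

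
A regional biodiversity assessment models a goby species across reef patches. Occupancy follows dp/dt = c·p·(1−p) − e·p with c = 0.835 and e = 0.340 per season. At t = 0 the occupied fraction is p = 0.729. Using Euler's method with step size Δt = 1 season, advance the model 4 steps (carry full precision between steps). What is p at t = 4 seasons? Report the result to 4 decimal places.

Update rule: p ← p + [c·p·(1−p) − e·p]·Δt with Δt = 1.
  1  |  dp/dt·Δt = -0.082898  |  p_1 = 0.646102
  2  |  dp/dt·Δt = -0.028748  |  p_2 = 0.617353
  3  |  dp/dt·Δt = -0.012650  |  p_3 = 0.604704
  4  |  dp/dt·Δt = -0.006003  |  p_4 = 0.598701

0.5987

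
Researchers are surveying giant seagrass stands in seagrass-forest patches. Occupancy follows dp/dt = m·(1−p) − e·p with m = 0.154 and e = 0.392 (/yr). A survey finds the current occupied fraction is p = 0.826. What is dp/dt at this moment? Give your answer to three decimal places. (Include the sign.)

Colonization term: m·(1−p) = 0.154×0.1740 = 0.02680.
Extinction term: e·p = 0.32379.
dp/dt = 0.02680 − 0.32379 = -0.29700.

-0.297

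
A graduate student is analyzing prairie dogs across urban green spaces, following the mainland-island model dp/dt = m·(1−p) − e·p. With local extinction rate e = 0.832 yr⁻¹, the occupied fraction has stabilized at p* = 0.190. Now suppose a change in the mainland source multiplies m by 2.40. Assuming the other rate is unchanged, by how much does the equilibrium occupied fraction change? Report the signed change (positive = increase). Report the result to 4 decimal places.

0.1702

Balance m(1−p*) = e·p* gives m = e·p*/(1−p*) = 0.832×0.19000/0.81000 = 0.19516.
New p* = m/(m+e) = 0.46838/(0.46838+0.83200) = 0.36019.
Δp* = 0.36019 − 0.19000 = +0.17019.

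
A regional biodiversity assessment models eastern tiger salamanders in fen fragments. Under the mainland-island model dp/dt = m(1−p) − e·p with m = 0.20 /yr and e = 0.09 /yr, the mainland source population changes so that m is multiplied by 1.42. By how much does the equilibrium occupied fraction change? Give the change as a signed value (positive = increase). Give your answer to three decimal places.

0.070

Before: p* = 0.20/(0.20+0.09) = 0.6897.
After: m = 0.284, e = 0.09; p* = 0.284/0.3740 = 0.7594.
Δp* = 0.7594 − 0.6897 = +0.0697.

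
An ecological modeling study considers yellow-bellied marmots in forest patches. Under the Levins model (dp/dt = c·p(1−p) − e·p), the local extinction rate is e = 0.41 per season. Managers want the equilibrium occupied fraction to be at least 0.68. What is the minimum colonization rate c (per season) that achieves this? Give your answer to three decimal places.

1.281

p* = 1 − e/c ≥ 0.68 requires e/c ≤ 0.3200, i.e. c ≥ e/0.3200.
c_min = 0.41/0.3200 = 1.2813.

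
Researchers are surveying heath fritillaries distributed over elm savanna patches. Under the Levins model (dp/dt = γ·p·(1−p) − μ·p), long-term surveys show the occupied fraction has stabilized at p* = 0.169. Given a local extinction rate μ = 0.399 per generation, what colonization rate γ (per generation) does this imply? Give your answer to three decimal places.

At equilibrium γ(1−p*) = μ, so γ = μ/(1−p*).
γ = 0.399/(1 − 0.169) = 0.399/0.8310 = 0.4801.

0.480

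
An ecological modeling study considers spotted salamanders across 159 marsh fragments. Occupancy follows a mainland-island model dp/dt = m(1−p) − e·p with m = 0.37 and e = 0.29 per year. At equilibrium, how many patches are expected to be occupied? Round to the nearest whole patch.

p* = m/(m+e) = 0.37/0.6600 = 0.5606.
Expected occupied patches = N × p* = 159 × 0.5606 = 89.14 ≈ 89.

89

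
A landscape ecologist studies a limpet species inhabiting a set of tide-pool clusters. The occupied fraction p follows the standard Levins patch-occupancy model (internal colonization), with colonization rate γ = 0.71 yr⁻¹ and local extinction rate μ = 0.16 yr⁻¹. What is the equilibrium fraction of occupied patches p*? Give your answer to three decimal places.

At equilibrium, colonization balances extinction: γ·p*·(1−p*) = μ·p*.
So p* = 1 − μ/γ = 1 − 0.16/0.71 = 1 − 0.2254 = 0.7746.

0.775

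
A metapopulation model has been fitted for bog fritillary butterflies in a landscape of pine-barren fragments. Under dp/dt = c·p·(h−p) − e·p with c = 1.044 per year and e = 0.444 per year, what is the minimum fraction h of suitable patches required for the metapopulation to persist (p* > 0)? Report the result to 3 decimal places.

0.425

p* = h − e/c is positive only when h > e/c.
h_min = e/c = 0.444/1.044 = 0.4253.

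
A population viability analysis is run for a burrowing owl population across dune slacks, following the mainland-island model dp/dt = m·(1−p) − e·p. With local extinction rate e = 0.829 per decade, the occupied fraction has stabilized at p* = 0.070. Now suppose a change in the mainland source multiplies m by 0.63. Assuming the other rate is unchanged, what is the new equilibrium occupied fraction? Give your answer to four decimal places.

Balance m(1−p*) = e·p* gives m = e·p*/(1−p*) = 0.829×0.07000/0.93000 = 0.06240.
New p* = m/(m+e) = 0.03931/(0.03931+0.82900) = 0.04527.

0.0453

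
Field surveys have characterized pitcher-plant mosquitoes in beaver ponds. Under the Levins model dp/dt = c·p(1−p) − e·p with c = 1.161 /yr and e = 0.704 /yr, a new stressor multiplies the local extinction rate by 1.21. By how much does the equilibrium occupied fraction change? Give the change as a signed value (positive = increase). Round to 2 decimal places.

-0.13

Before: p* = 1 − 0.704/1.161 = 0.3936.
After the change, c = 1.161, e = 0.85184, so p* = 1 − 0.85184/1.161 = 0.2663.
Δp* = 0.2663 − 0.3936 = -0.1273.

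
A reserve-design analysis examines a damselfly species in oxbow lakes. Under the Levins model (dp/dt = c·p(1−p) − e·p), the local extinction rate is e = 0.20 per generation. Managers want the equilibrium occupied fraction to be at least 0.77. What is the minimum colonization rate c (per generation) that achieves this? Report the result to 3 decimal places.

0.870

p* = 1 − e/c ≥ 0.77 requires e/c ≤ 0.2300, i.e. c ≥ e/0.2300.
c_min = 0.20/0.2300 = 0.8696.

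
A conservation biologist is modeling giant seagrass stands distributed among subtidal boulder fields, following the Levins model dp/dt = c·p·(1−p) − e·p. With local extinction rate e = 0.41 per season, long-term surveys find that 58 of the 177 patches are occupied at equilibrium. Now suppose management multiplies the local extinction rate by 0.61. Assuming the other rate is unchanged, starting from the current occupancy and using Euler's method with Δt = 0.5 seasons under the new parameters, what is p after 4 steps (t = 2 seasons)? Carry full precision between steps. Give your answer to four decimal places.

0.4266

Observed p* = 58/177 = 0.32768.
Balance c(1−p*) = e gives c = e/(1 − 0.32768) = 0.41/0.67232 = 0.60983.
Starting from p₀ = 0.32768; update p ← p + (dp/dt)·Δt with the new parameters.
  1  |  dp/dt·Δt = +0.026198  |  p_1 = 0.353882
  2  |  dp/dt·Δt = +0.025466  |  p_2 = 0.379348
  3  |  dp/dt·Δt = +0.024353  |  p_3 = 0.403701
  4  |  dp/dt·Δt = +0.022919  |  p_4 = 0.426619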